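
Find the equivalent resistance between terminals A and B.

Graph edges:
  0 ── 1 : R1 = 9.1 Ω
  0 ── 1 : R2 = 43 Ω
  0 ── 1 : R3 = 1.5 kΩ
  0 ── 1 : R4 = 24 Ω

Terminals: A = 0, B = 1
Reduce the network between node 0 (A) and node 1 (B) by series/parallel combination:
  Rp1 = R1 ‖ R2 ‖ R3 ‖ R4 (parallel, all between nodes 0 and 1) = 1/(1/9.1 + 1/43 + 1/1500 + 1/24) = 5.699 Ω
R_eq = 5.699 Ω

Final answer: 5.699 Ω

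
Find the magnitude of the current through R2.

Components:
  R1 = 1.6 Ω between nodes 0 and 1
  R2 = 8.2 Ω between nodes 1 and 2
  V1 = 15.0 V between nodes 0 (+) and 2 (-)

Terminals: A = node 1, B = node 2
Nodal analysis, taking node 2 as the 0 V reference.
Source V1 fixes V_0 = 15 V.
KCL at each unknown node (sum of currents leaving = 0; resistances in Ω):
  Node 1: (V_1 - 15)/1.6 + (V_1 - 0)/8.2 = 0
Collecting terms: 0.747 × V_1 = 9.375  =>  V_1 = 12.55 V
I_R2 = (V_1 - V_2)/R2 = (12.55 - 0)/8.2 = 1.531 A
|I_R2| = 1.531 A

Final answer: |I_R2| = 1.531 A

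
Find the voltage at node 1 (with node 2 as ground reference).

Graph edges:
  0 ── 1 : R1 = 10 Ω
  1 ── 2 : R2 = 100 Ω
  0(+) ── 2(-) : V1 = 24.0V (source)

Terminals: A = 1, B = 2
Nodal analysis, taking node 2 as the 0 V reference.
Source V1 fixes V_0 = 24 V.
KCL at each unknown node (sum of currents leaving = 0; resistances in Ω):
  Node 1: (V_1 - 24)/10 + (V_1 - 0)/100 = 0
Collecting terms: 0.11 × V_1 = 2.4  =>  V_1 = 21.82 V
The requested potential is V_1 = 21.82 V.

Final answer: V_1 = 21.82 V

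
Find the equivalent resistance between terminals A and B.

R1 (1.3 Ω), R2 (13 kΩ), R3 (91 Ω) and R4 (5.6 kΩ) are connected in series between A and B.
Reduce the network between node 0 (A) and node 4 (B) by series/parallel combination:
  Rs1 = R1 + R2 (series, joined only at node 1) = 1.3 + 13000 = 13000 Ω
  Rs2 = R3 + Rs1 (series, joined only at node 2) = 91 + 13000 = 13090 Ω
  Rs3 = R4 + Rs2 (series, joined only at node 3) = 5600 + 13090 = 18690 Ω
R_eq = 18.69 kΩ

Final answer: 18.69 kΩ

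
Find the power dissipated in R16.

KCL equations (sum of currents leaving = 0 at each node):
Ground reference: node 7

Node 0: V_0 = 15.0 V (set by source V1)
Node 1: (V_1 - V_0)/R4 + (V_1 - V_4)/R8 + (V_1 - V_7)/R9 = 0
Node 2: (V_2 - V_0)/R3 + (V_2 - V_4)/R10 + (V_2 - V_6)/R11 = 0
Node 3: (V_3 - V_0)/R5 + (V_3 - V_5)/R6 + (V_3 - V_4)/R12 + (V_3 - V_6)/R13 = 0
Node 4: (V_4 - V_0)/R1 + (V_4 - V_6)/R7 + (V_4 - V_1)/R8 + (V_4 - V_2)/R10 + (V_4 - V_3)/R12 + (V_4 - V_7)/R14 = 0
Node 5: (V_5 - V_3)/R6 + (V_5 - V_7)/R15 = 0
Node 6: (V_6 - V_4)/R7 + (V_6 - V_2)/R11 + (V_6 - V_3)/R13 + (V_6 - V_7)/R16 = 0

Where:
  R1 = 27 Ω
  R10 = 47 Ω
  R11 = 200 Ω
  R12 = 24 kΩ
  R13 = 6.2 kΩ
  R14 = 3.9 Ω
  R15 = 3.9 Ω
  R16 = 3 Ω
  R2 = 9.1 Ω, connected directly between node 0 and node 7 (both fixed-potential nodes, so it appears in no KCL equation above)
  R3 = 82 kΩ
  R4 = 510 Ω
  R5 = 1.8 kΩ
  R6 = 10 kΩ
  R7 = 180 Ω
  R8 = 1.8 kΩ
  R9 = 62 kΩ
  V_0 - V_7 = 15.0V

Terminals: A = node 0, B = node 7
Nodal analysis, taking node 7 as the 0 V reference.
Source V1 fixes V_0 = 15 V.
KCL at each unknown node (sum of currents leaving = 0; resistances in Ω):
  Node 1: (V_1 - 15)/510 + (V_1 - V_4)/1800 + (V_1 - 0)/62000 = 0
  Node 2: (V_2 - 15)/82000 + (V_2 - V_4)/47 + (V_2 - V_6)/200 = 0
  Node 3: (V_3 - 15)/1800 + (V_3 - V_5)/10000 + (V_3 - V_4)/24000 + (V_3 - V_6)/6200 = 0
  Node 4: (V_4 - 15)/27 + (V_4 - V_6)/180 + (V_4 - V_1)/1800 + (V_4 - V_2)/47 + (V_4 - V_3)/24000 + (V_4 - 0)/3.9 = 0
  Node 5: (V_5 - V_3)/10000 + (V_5 - 0)/3.9 = 0
  Node 6: (V_6 - V_4)/180 + (V_6 - V_2)/200 + (V_6 - V_3)/6200 + (V_6 - 0)/3 = 0
Collecting terms (coefficients in siemens):
  0.002532·V_1 - 0.0005556·V_4 = 0.02941
  0.02629·V_2 - 0.02128·V_4 - 0.005·V_6 = 0.0001829
  0.0008585·V_3 - 0.00004167·V_4 - 0.0001·V_5 - 0.0001613·V_6 = 0.008333
  0.3209·V_4 - 0.0005556·V_1 - 0.02128·V_2 - 0.00004167·V_3 - 0.005556·V_6 = 0.5556
  0.2565·V_5 - 0.0001·V_3 = 0
  0.3441·V_6 - 0.005·V_2 - 0.0001613·V_3 - 0.005556·V_4 = 0
Solving these 6 simultaneous equations (Gaussian elimination) gives:
  V_1 = 12.02 V, V_2 = 1.519 V, V_3 = 9.808 V, V_4 = 1.855 V
  V_5 = 0.003824 V, V_6 = 0.05663 V
I_R16 = (V_6 - V_7)/R16 = (0.05663 - 0)/3 = 0.01888 A
P_R16 = I_R16² × R16 = (0.01888)² × 3 = 0.001069 W

Final answer: 0.001069 W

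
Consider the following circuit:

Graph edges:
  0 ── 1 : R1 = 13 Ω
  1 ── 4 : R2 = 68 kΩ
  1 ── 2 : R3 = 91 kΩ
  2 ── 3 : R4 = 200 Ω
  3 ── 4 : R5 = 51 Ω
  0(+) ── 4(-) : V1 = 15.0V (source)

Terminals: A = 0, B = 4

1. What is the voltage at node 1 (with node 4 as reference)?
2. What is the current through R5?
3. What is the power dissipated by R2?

Nodal analysis, taking node 4 as the 0 V reference.
Source V1 fixes V_0 = 15 V.
KCL at each unknown node (sum of currents leaving = 0; resistances in Ω):
  Node 1: (V_1 - 15)/13 + (V_1 - 0)/68000 + (V_1 - V_2)/91000 = 0
  Node 2: (V_2 - V_1)/91000 + (V_2 - V_3)/200 = 0
  Node 3: (V_3 - V_2)/200 + (V_3 - 0)/51 = 0
Collecting terms (coefficients in siemens):
  0.07695·V_1 - 0.00001099·V_2 = 1.154
  0.005011·V_2 - 0.00001099·V_1 - 0.005·V_3 = 0
  0.02461·V_3 - 0.005·V_2 = 0
Solving these 3 simultaneous equations (Gaussian elimination) gives:
  V_1 = 14.99 V, V_2 = 0.04125 V, V_3 = 0.008381 V
Part 1:
  Read off the nodal solution: V_1 = 14.99 V
Part 2:
  I_R5 = (V_3 - V_4)/R5 = (0.008381 - 0)/51 = 0.0001643 A
  Magnitude: I_R5 = 0.0001643 A
Part 3:
  I_R2 = (V_1 - V_4)/R2 = (14.99 - 0)/68000 = 0.0002205 A
  P_R2 = I_R2² × R2 = (0.0002205)² × 68000 = 0.003307 W

Final answers:
1. V_1 = 14.99 V
2. I_R5 = 0.0001643 A
3. P_R2 = 0.003307 W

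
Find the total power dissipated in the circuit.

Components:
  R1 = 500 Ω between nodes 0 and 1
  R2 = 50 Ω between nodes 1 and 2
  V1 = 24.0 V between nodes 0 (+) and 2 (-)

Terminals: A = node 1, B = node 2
Nodal analysis, taking node 2 as the 0 V reference.
Source V1 fixes V_0 = 24 V.
KCL at each unknown node (sum of currents leaving = 0; resistances in Ω):
  Node 1: (V_1 - 24)/500 + (V_1 - 0)/50 = 0
Collecting terms: 0.022 × V_1 = 0.048  =>  V_1 = 2.182 V
Power in each resistor, P = (ΔV)²/R:
  P_R1 = (24 - 2.182)²/500 = 0.9521 W
  P_R2 = (2.182 - 0)²/50 = 0.09521 W
P_total = P_R1 + P_R2 = 1.047 W

Final answer: 1.047 W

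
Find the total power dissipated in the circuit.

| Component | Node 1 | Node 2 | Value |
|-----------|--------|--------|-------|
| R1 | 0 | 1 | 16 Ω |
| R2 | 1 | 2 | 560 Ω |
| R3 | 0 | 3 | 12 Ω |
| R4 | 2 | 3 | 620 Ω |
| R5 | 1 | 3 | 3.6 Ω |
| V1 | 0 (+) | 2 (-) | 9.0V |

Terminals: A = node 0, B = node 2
Nodal analysis, taking node 2 as the 0 V reference.
Source V1 fixes V_0 = 9 V.
KCL at each unknown node (sum of currents leaving = 0; resistances in Ω):
  Node 1: (V_1 - 9)/16 + (V_1 - 0)/560 + (V_1 - V_3)/3.6 = 0
  Node 3: (V_3 - 9)/12 + (V_3 - 0)/620 + (V_3 - V_1)/3.6 = 0
Collecting terms (coefficients in siemens):
  0.3421·V_1 - 0.2778·V_3 = 0.5625
  0.3627·V_3 - 0.2778·V_1 = 0.75
Determinant D = (0.3421)(0.3627) - (-0.2778)(-0.2778) = 0.04691
V_1 = [(0.5625)(0.3627) - (-0.2778)(0.75)]/D = 8.79 V
V_3 = [(0.3421)(0.75) - (0.5625)(-0.2778)]/D = 8.799 V
Power in each resistor, P = (ΔV)²/R:
  P_R1 = (9 - 8.79)²/16 = 0.002762 W
  P_R2 = (8.79 - 0)²/560 = 0.138 W
  P_R3 = (9 - 8.799)²/12 = 0.003367 W
  P_R4 = (0 - 8.799)²/620 = 0.1249 W
  P_R5 = (8.79 - 8.799)²/3.6 = 0.00002356 W
P_total = P_R1 + P_R2 + P_R3 + P_R4 + P_R5 = 0.269 W

Final answer: 0.269 W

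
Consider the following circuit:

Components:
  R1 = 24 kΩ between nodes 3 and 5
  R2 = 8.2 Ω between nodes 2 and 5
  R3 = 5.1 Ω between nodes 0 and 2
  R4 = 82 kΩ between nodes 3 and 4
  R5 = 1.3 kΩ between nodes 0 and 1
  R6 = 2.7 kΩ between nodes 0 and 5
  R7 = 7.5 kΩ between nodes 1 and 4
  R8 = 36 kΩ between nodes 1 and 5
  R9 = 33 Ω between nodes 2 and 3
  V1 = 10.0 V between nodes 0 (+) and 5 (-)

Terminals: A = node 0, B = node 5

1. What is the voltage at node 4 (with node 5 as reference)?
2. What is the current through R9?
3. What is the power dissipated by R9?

Nodal analysis, taking node 5 as the 0 V reference.
Source V1 fixes V_0 = 10 V.
KCL at each unknown node (sum of currents leaving = 0; resistances in Ω):
  Node 1: (V_1 - 10)/1300 + (V_1 - V_4)/7500 + (V_1 - 0)/36000 = 0
  Node 2: (V_2 - 0)/8.2 + (V_2 - 10)/5.1 + (V_2 - V_3)/33 = 0
  Node 3: (V_3 - 0)/24000 + (V_3 - V_4)/82000 + (V_3 - V_2)/33 = 0
  Node 4: (V_4 - V_3)/82000 + (V_4 - V_1)/7500 = 0
Collecting terms (coefficients in siemens):
  0.0009303·V_1 - 0.0001333·V_4 = 0.007692
  0.3483·V_2 - 0.0303·V_3 = 1.961
  0.03036·V_3 - 0.0303·V_2 - 0.0000122·V_4 = 0
  0.0001455·V_4 - 0.0001333·V_1 - 0.0000122·V_3 = 0
Solving these 4 simultaneous equations (Gaussian elimination) gives:
  V_1 = 9.603 V, V_2 = 6.165 V, V_3 = 6.158 V, V_4 = 9.314 V
Part 1:
  Read off the nodal solution: V_4 = 9.314 V
Part 2:
  I_R9 = (V_2 - V_3)/R9 = (6.165 - 6.158)/33 = 0.0002181 A
  Magnitude: I_R9 = 0.0002181 A
Part 3:
  I_R9 = (V_2 - V_3)/R9 = (6.165 - 6.158)/33 = 0.0002181 A
  P_R9 = I_R9² × R9 = (0.0002181)² × 33 = 0.000001569 W

Final answers:
1. V_4 = 9.314 V
2. I_R9 = 0.0002181 A
3. P_R9 = 1.569e-06 W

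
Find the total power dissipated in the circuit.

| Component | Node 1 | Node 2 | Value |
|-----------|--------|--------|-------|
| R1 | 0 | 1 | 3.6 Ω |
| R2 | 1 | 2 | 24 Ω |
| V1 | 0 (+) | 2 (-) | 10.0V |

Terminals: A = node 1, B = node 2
Nodal analysis, taking node 2 as the 0 V reference.
Source V1 fixes V_0 = 10 V.
KCL at each unknown node (sum of currents leaving = 0; resistances in Ω):
  Node 1: (V_1 - 10)/3.6 + (V_1 - 0)/24 = 0
Collecting terms: 0.3194 × V_1 = 2.778  =>  V_1 = 8.696 V
Power in each resistor, P = (ΔV)²/R:
  P_R1 = (10 - 8.696)²/3.6 = 0.4726 W
  P_R2 = (8.696 - 0)²/24 = 3.151 W
P_total = P_R1 + P_R2 = 3.623 W

Final answer: 3.623 W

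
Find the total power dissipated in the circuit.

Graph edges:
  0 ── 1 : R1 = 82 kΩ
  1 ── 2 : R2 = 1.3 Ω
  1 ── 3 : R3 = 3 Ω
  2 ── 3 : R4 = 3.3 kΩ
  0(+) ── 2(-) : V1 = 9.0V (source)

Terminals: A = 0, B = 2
Nodal analysis, taking node 2 as the 0 V reference.
Source V1 fixes V_0 = 9 V.
KCL at each unknown node (sum of currents leaving = 0; resistances in Ω):
  Node 1: (V_1 - 9)/82000 + (V_1 - 0)/1.3 + (V_1 - V_3)/3 = 0
  Node 3: (V_3 - V_1)/3 + (V_3 - 0)/3300 = 0
Collecting terms (coefficients in siemens):
  1.103·V_1 - 0.3333·V_3 = 0.0001098
  0.3336·V_3 - 0.3333·V_1 = 0
Determinant D = (1.103)(0.3336) - (-0.3333)(-0.3333) = 0.2567
V_1 = [(0.0001098)(0.3336) - (-0.3333)(0)]/D = 0.0001426 V
V_3 = [(1.103)(0) - (0.0001098)(-0.3333)]/D = 0.0001425 V
Power in each resistor, P = (ΔV)²/R:
  P_R1 = (9 - 0.0001426)²/82000 = 0.0009878 W
  P_R2 = (0.0001426 - 0)²/1.3 = 0.00000001565 W
  P_R3 = (0.0001426 - 0.0001425)²/3 = 0.000000000000005594 W
  P_R4 = (0 - 0.0001425)²/3300 = 0.000000000006153 W
P_total = P_R1 + P_R2 + P_R3 + P_R4 = 0.0009878 W

Final answer: 0.0009878 W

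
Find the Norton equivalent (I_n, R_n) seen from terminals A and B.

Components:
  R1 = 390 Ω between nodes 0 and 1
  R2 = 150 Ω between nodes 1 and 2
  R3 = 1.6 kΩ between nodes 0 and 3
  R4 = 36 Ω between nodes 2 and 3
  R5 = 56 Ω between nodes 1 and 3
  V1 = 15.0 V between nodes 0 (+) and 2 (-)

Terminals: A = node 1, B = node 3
Find the Thévenin equivalent first; then I_n = V_th/R_th and R_n = R_th.
Step 1 — V_th is the open-circuit voltage V_A - V_B (nothing connected across the terminals).
Nodal analysis, taking node 2 as the 0 V reference.
Source V1 fixes V_0 = 15 V.
KCL at each unknown node (sum of currents leaving = 0; resistances in Ω):
  Node 1: (V_1 - 15)/390 + (V_1 - 0)/150 + (V_1 - V_3)/56 = 0
  Node 3: (V_3 - 15)/1600 + (V_3 - 0)/36 + (V_3 - V_1)/56 = 0
Collecting terms (coefficients in siemens):
  0.02709·V_1 - 0.01786·V_3 = 0.03846
  0.04626·V_3 - 0.01786·V_1 = 0.009375
Determinant D = (0.02709)(0.04626) - (-0.01786)(-0.01786) = 0.0009342
V_1 = [(0.03846)(0.04626) - (-0.01786)(0.009375)]/D = 2.084 V
V_3 = [(0.02709)(0.009375) - (0.03846)(-0.01786)]/D = 1.007 V
V_th = V_1 - V_3 = 2.084 - 1.007 = 1.077 V
Step 2 — R_th: zero the source — replace V1 by a short circuit (node 2 merges into node 0) — and find the resistance seen between A (node 1) and B (node 3).
Reduce the network between node 1 (A) and node 3 (B) by series/parallel combination:
  Rp1 = R1 ‖ R2 (parallel, both between nodes 0 and 1) = 1/(1/390 + 1/150) = 108.3 Ω
  Rp2 = R3 ‖ R4 (parallel, both between nodes 0 and 3) = 1/(1/1600 + 1/36) = 35.21 Ω
  Rs1 = Rp1 + Rp2 (series, joined only at node 0) = 108.3 + 35.21 = 143.5 Ω
  Rp3 = R5 ‖ Rs1 (parallel, both between nodes 1 and 3) = 1/(1/56 + 1/143.5) = 40.28 Ω
R_th = 40.28 Ω
I_n = V_th/R_th = 1.077/40.28 = 0.02673 A, and R_n = R_th = 40.28 Ω

Final answer: I_n = 0.02673 A, R_n = 40.28 Ω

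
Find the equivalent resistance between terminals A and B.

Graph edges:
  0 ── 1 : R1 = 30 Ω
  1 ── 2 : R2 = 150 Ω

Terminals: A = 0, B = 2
Reduce the network between node 0 (A) and node 2 (B) by series/parallel combination:
  Rs1 = R1 + R2 (series, joined only at node 1) = 30 + 150 = 180 Ω
R_eq = 180 Ω

Final answer: 180 Ω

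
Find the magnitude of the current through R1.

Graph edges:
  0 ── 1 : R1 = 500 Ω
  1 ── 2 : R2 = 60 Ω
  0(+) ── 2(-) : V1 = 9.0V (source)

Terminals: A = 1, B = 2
Nodal analysis, taking node 2 as the 0 V reference.
Source V1 fixes V_0 = 9 V.
KCL at each unknown node (sum of currents leaving = 0; resistances in Ω):
  Node 1: (V_1 - 9)/500 + (V_1 - 0)/60 = 0
Collecting terms: 0.01867 × V_1 = 0.018  =>  V_1 = 0.9643 V
I_R1 = (V_0 - V_1)/R1 = (9 - 0.9643)/500 = 0.01607 A
|I_R1| = 0.01607 A

Final answer: |I_R1| = 0.01607 A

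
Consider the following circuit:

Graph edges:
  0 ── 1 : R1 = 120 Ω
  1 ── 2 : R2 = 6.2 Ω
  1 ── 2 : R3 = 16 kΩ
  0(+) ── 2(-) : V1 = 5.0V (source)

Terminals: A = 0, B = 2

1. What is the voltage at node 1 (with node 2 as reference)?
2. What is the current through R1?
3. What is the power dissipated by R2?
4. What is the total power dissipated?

Nodal analysis, taking node 2 as the 0 V reference.
Source V1 fixes V_0 = 5 V.
KCL at each unknown node (sum of currents leaving = 0; resistances in Ω):
  Node 1: (V_1 - 5)/120 + (V_1 - 0)/6.2 + (V_1 - 0)/16000 = 0
Collecting terms: 0.1697 × V_1 = 0.04167  =>  V_1 = 0.2456 V
Part 1:
  Read off the nodal solution: V_1 = 0.2456 V
Part 2:
  I_R1 = (V_0 - V_1)/R1 = (5 - 0.2456)/120 = 0.03962 A
  Magnitude: I_R1 = 0.03962 A
Part 3:
  I_R2 = (V_1 - V_2)/R2 = (0.2456 - 0)/6.2 = 0.03961 A
  P_R2 = I_R2² × R2 = (0.03961)² × 6.2 = 0.009725 W
Part 4:
  Power in each resistor, P = (ΔV)²/R:
    P_R1 = (5 - 0.2456)²/120 = 0.1884 W
    P_R2 = (0.2456 - 0)²/6.2 = 0.009725 W
    P_R3 = (0.2456 - 0)²/16000 = 0.000003768 W
  P_total = P_R1 + P_R2 + P_R3 = 0.1981 W

Final answers:
1. V_1 = 0.2456 V
2. I_R1 = 0.03962 A
3. P_R2 = 0.009725 W
4. P_total = 0.1981 W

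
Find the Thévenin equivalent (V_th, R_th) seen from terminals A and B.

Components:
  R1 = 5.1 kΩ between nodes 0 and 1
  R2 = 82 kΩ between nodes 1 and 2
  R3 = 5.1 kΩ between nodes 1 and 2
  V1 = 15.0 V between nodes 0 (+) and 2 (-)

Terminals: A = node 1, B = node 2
Step 1 — V_th is the open-circuit voltage V_A - V_B (nothing connected across the terminals).
Nodal analysis, taking node 2 as the 0 V reference.
Source V1 fixes V_0 = 15 V.
KCL at each unknown node (sum of currents leaving = 0; resistances in Ω):
  Node 1: (V_1 - 15)/5100 + (V_1 - 0)/82000 + (V_1 - 0)/5100 = 0
Collecting terms: 0.0004044 × V_1 = 0.002941  =>  V_1 = 7.274 V
V_th = V_1 - V_2 = 7.274 - 0 = 7.274 V
Step 2 — R_th: zero the source — replace V1 by a short circuit (node 2 merges into node 0) — and find the resistance seen between A (node 1) and B (node 0).
Reduce the network between node 1 (A) and node 0 (B) by series/parallel combination:
  Rp1 = R1 ‖ R2 ‖ R3 (parallel, all between nodes 0 and 1) = 1/(1/5100 + 1/82000 + 1/5100) = 2473 Ω
R_th = 2.473 kΩ

Final answer: V_th = 7.274 V, R_th = 2.473 kΩ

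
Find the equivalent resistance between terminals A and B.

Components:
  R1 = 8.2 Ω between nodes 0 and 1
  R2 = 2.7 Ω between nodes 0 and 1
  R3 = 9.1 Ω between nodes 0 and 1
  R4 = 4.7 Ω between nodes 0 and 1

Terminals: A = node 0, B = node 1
Reduce the network between node 0 (A) and node 1 (B) by series/parallel combination:
  Rp1 = R1 ‖ R2 ‖ R3 ‖ R4 (parallel, all between nodes 0 and 1) = 1/(1/8.2 + 1/2.7 + 1/9.1 + 1/4.7) = 1.227 Ω
R_eq = 1.227 Ω

Final answer: 1.227 Ω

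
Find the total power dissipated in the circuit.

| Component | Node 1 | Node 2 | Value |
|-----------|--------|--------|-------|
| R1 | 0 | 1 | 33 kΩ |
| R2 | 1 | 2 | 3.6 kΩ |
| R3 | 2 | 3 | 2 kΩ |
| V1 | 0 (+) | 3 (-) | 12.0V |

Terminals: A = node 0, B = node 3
Nodal analysis, taking node 3 as the 0 V reference.
Source V1 fixes V_0 = 12 V.
KCL at each unknown node (sum of currents leaving = 0; resistances in Ω):
  Node 1: (V_1 - 12)/33000 + (V_1 - V_2)/3600 = 0
  Node 2: (V_2 - V_1)/3600 + (V_2 - 0)/2000 = 0
Collecting terms (coefficients in siemens):
  0.0003081·V_1 - 0.0002778·V_2 = 0.0003636
  0.0007778·V_2 - 0.0002778·V_1 = 0
Determinant D = (0.0003081)(0.0007778) - (-0.0002778)(-0.0002778) = 0.0000001625
V_1 = [(0.0003636)(0.0007778) - (-0.0002778)(0)]/D = 1.741 V
V_2 = [(0.0003081)(0) - (0.0003636)(-0.0002778)]/D = 0.6218 V
Power in each resistor, P = (ΔV)²/R:
  P_R1 = (12 - 1.741)²/33000 = 0.003189 W
  P_R2 = (1.741 - 0.6218)²/3600 = 0.0003479 W
  P_R3 = (0.6218 - 0)²/2000 = 0.0001933 W
P_total = P_R1 + P_R2 + P_R3 = 0.003731 W

Final answer: 0.003731 W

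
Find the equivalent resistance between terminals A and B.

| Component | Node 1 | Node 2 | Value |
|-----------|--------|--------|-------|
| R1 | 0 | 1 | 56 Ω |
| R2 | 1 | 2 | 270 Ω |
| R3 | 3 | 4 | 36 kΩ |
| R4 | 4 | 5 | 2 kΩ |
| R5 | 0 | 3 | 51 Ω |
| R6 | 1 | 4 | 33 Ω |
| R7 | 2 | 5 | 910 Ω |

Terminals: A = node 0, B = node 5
The network is not a plain series/parallel combination. Inject a 1 A test current into terminal A (node 0) and return it from terminal B (node 5); then R_eq = V_A / (1 A).
Nodal analysis, taking node 5 as the 0 V reference.
Current source I_test pushes 1 A into node 0 and draws it out of node 5.
KCL at each unknown node (sum of currents leaving = 0; resistances in Ω):
  Node 0: (V_0 - V_1)/56 + (V_0 - V_3)/51 - 1 = 0
  Node 1: (V_1 - V_0)/56 + (V_1 - V_2)/270 + (V_1 - V_4)/33 = 0
  Node 2: (V_2 - V_1)/270 + (V_2 - 0)/910 = 0
  Node 3: (V_3 - V_0)/51 + (V_3 - V_4)/36000 = 0
  Node 4: (V_4 - V_1)/33 + (V_4 - V_3)/36000 + (V_4 - 0)/2000 = 0
Collecting terms (coefficients in siemens):
  0.03746·V_0 - 0.01786·V_1 - 0.01961·V_3 = 1
  0.05186·V_1 - 0.01786·V_0 - 0.003704·V_2 - 0.0303·V_4 = 0
  0.004803·V_2 - 0.003704·V_1 = 0
  0.01964·V_3 - 0.01961·V_0 - 0.00002778·V_4 = 0
  0.03083·V_4 - 0.0303·V_1 - 0.00002778·V_3 = 0
Solving these 5 simultaneous equations (Gaussian elimination) gives:
  V_0 = 802.5 V, V_1 = 746.6 V, V_2 = 575.8 V, V_3 = 802.4 V
  V_4 = 734.6 V
R_eq = V_0 / 1 A = 802.5 Ω

Final answer: 802.5 Ω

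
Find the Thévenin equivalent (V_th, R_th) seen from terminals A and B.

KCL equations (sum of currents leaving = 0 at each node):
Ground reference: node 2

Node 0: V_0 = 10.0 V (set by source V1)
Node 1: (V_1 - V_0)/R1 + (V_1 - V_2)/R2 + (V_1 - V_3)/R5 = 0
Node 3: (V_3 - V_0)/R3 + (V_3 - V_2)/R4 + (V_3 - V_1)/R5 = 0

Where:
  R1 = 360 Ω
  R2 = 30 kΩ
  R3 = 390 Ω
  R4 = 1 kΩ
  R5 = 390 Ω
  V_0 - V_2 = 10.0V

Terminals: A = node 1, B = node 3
Step 1 — V_th is the open-circuit voltage V_A - V_B (nothing connected across the terminals).
Nodal analysis, taking node 2 as the 0 V reference.
Source V1 fixes V_0 = 10 V.
KCL at each unknown node (sum of currents leaving = 0; resistances in Ω):
  Node 1: (V_1 - 10)/360 + (V_1 - 0)/30000 + (V_1 - V_3)/390 = 0
  Node 3: (V_3 - 10)/390 + (V_3 - 0)/1000 + (V_3 - V_1)/390 = 0
Collecting terms (coefficients in siemens):
  0.005375·V_1 - 0.002564·V_3 = 0.02778
  0.006128·V_3 - 0.002564·V_1 = 0.02564
Determinant D = (0.005375)(0.006128) - (-0.002564)(-0.002564) = 0.00002637
V_1 = [(0.02778)(0.006128) - (-0.002564)(0.02564)]/D = 8.95 V
V_3 = [(0.005375)(0.02564) - (0.02778)(-0.002564)]/D = 7.929 V
V_th = V_1 - V_3 = 8.95 - 7.929 = 1.021 V
Step 2 — R_th: zero the source — replace V1 by a short circuit (node 2 merges into node 0) — and find the resistance seen between A (node 1) and B (node 3).
Reduce the network between node 1 (A) and node 3 (B) by series/parallel combination:
  Rp1 = R1 ‖ R2 (parallel, both between nodes 0 and 1) = 1/(1/360 + 1/30000) = 355.7 Ω
  Rp2 = R3 ‖ R4 (parallel, both between nodes 0 and 3) = 1/(1/390 + 1/1000) = 280.6 Ω
  Rs1 = Rp1 + Rp2 (series, joined only at node 0) = 355.7 + 280.6 = 636.3 Ω
  Rp3 = R5 ‖ Rs1 (parallel, both between nodes 1 and 3) = 1/(1/390 + 1/636.3) = 241.8 Ω
R_th = 241.8 Ω

Final answer: V_th = 1.021 V, R_th = 241.8 Ω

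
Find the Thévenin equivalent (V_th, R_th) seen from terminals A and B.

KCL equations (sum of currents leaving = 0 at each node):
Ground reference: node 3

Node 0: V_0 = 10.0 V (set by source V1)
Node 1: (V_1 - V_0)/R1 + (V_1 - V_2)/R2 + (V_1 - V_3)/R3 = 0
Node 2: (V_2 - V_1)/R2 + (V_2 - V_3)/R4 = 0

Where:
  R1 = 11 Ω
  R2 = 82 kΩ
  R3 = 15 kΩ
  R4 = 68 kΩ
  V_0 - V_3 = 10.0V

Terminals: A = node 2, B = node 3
Step 1 — V_th is the open-circuit voltage V_A - V_B (nothing connected across the terminals).
Nodal analysis, taking node 3 as the 0 V reference.
Source V1 fixes V_0 = 10 V.
KCL at each unknown node (sum of currents leaving = 0; resistances in Ω):
  Node 1: (V_1 - 10)/11 + (V_1 - V_2)/82000 + (V_1 - 0)/15000 = 0
  Node 2: (V_2 - V_1)/82000 + (V_2 - 0)/68000 = 0
Collecting terms (coefficients in siemens):
  0.09099·V_1 - 0.0000122·V_2 = 0.9091
  0.0000269·V_2 - 0.0000122·V_1 = 0
Determinant D = (0.09099)(0.0000269) - (-0.0000122)(-0.0000122) = 0.000002448
V_1 = [(0.9091)(0.0000269) - (-0.0000122)(0)]/D = 9.992 V
V_2 = [(0.09099)(0) - (0.9091)(-0.0000122)]/D = 4.53 V
V_th = V_2 - V_3 = 4.53 - 0 = 4.53 V
Step 2 — R_th: zero the source — replace V1 by a short circuit (node 3 merges into node 0) — and find the resistance seen between A (node 2) and B (node 0).
Reduce the network between node 2 (A) and node 0 (B) by series/parallel combination:
  Rp1 = R1 ‖ R3 (parallel, both between nodes 0 and 1) = 1/(1/11 + 1/15000) = 10.99 Ω
  Rs1 = R2 + Rp1 (series, joined only at node 1) = 82000 + 10.99 = 82010 Ω
  Rp2 = R4 ‖ Rs1 (parallel, both between nodes 0 and 2) = 1/(1/68000 + 1/82010) = 37180 Ω
R_th = 37.18 kΩ

Final answer: V_th = 4.53 V, R_th = 37.18 kΩ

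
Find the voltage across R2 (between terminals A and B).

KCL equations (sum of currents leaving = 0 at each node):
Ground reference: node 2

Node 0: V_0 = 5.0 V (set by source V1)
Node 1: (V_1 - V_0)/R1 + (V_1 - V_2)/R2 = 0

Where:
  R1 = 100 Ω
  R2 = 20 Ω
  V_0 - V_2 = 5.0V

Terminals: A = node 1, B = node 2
R1 and R2 are in series across V1 (node 0 → node 1 → node 2), and the output A–B is taken across R2, so this is a voltage divider.
Series current: I = V1/(R1 + R2) = 5/(100 + 20) = 5/120 = 0.04167 A
V_R2 = I × R2 = V1 × R2/(R1 + R2) = 5 × 20/120 = 0.8333 V

Final answer: 0.8333 V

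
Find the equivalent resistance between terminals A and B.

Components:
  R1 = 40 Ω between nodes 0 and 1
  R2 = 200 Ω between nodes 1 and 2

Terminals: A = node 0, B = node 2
Reduce the network between node 0 (A) and node 2 (B) by series/parallel combination:
  Rs1 = R1 + R2 (series, joined only at node 1) = 40 + 200 = 240 Ω
R_eq = 240 Ω

Final answer: 240 Ω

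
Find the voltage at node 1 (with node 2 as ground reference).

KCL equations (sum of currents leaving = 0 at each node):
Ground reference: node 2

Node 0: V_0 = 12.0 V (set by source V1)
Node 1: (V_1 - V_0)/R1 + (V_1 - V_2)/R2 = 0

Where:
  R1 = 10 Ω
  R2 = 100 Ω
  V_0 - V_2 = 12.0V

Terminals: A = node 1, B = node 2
Nodal analysis, taking node 2 as the 0 V reference.
Source V1 fixes V_0 = 12 V.
KCL at each unknown node (sum of currents leaving = 0; resistances in Ω):
  Node 1: (V_1 - 12)/10 + (V_1 - 0)/100 = 0
Collecting terms: 0.11 × V_1 = 1.2  =>  V_1 = 10.91 V
The requested potential is V_1 = 10.91 V.

Final answer: V_1 = 10.91 V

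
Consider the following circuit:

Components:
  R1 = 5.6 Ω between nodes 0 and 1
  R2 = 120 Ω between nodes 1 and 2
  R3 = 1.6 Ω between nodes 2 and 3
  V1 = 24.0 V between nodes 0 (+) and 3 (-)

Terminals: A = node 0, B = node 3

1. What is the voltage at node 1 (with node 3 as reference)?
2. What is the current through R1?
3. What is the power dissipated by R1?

Nodal analysis, taking node 3 as the 0 V reference.
Source V1 fixes V_0 = 24 V.
KCL at each unknown node (sum of currents leaving = 0; resistances in Ω):
  Node 1: (V_1 - 24)/5.6 + (V_1 - V_2)/120 = 0
  Node 2: (V_2 - V_1)/120 + (V_2 - 0)/1.6 = 0
Collecting terms (coefficients in siemens):
  0.1869·V_1 - 0.008333·V_2 = 4.286
  0.6333·V_2 - 0.008333·V_1 = 0
Determinant D = (0.1869)(0.6333) - (-0.008333)(-0.008333) = 0.1183
V_1 = [(4.286)(0.6333) - (-0.008333)(0)]/D = 22.94 V
V_2 = [(0.1869)(0) - (4.286)(-0.008333)]/D = 0.3019 V
Part 1:
  Read off the nodal solution: V_1 = 22.94 V
Part 2:
  I_R1 = (V_0 - V_1)/R1 = (24 - 22.94)/5.6 = 0.1887 A
  Magnitude: I_R1 = 0.1887 A
Part 3:
  I_R1 = (V_0 - V_1)/R1 = (24 - 22.94)/5.6 = 0.1887 A
  P_R1 = I_R1² × R1 = (0.1887)² × 5.6 = 0.1994 W

Final answers:
1. V_1 = 22.94 V
2. I_R1 = 0.1887 A
3. P_R1 = 0.1994 W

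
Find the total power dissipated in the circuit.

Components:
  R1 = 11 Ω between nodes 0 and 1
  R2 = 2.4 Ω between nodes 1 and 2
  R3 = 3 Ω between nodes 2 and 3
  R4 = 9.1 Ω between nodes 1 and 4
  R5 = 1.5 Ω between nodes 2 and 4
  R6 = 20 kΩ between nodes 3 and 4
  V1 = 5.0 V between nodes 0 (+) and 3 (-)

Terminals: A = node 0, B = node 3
Nodal analysis, taking node 3 as the 0 V reference.
Source V1 fixes V_0 = 5 V.
KCL at each unknown node (sum of currents leaving = 0; resistances in Ω):
  Node 1: (V_1 - 5)/11 + (V_1 - V_2)/2.4 + (V_1 - V_4)/9.1 = 0
  Node 2: (V_2 - V_1)/2.4 + (V_2 - 0)/3 + (V_2 - V_4)/1.5 = 0
  Node 4: (V_4 - V_1)/9.1 + (V_4 - V_2)/1.5 + (V_4 - 0)/20000 = 0
Collecting terms (coefficients in siemens):
  0.6175·V_1 - 0.4167·V_2 - 0.1099·V_4 = 0.4545
  1.417·V_2 - 0.4167·V_1 - 0.6667·V_4 = 0
  0.7766·V_4 - 0.1099·V_1 - 0.6667·V_2 = 0
Solving these 3 simultaneous equations (Gaussian elimination) gives:
  V_1 = 1.553 V, V_2 = 0.9399 V, V_4 = 1.027 V
Power in each resistor, P = (ΔV)²/R:
  P_R1 = (5 - 1.553)²/11 = 1.08 W
  P_R2 = (1.553 - 0.9399)²/2.4 = 0.1567 W
  P_R3 = (0.9399 - 0)²/3 = 0.2945 W
  P_R4 = (1.553 - 1.027)²/9.1 = 0.03046 W
  P_R5 = (0.9399 - 1.027)²/1.5 = 0.005012 W
  P_R6 = (0 - 1.027)²/20000 = 0.0000527 W
P_total = P_R1 + P_R2 + P_R3 + P_R4 + P_R5 + P_R6 = 1.567 W

Final answer: 1.567 W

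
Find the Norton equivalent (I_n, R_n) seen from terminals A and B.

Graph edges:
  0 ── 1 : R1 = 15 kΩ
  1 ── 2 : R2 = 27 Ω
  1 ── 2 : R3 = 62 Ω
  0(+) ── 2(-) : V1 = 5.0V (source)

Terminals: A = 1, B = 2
Find the Thévenin equivalent first; then I_n = V_th/R_th and R_n = R_th.
Step 1 — V_th is the open-circuit voltage V_A - V_B (nothing connected across the terminals).
Nodal analysis, taking node 2 as the 0 V reference.
Source V1 fixes V_0 = 5 V.
KCL at each unknown node (sum of currents leaving = 0; resistances in Ω):
  Node 1: (V_1 - 5)/15000 + (V_1 - 0)/27 + (V_1 - 0)/62 = 0
Collecting terms: 0.05323 × V_1 = 0.0003333  =>  V_1 = 0.006262 V
V_th = V_1 - V_2 = 0.006262 - 0 = 0.006262 V
Step 2 — R_th: zero the source — replace V1 by a short circuit (node 2 merges into node 0) — and find the resistance seen between A (node 1) and B (node 0).
Reduce the network between node 1 (A) and node 0 (B) by series/parallel combination:
  Rp1 = R1 ‖ R2 ‖ R3 (parallel, all between nodes 0 and 1) = 1/(1/15000 + 1/27 + 1/62) = 18.79 Ω
R_th = 18.79 Ω
I_n = V_th/R_th = 0.006262/18.79 = 0.0003333 A, and R_n = R_th = 18.79 Ω

Final answer: I_n = 0.0003333 A, R_n = 18.79 Ω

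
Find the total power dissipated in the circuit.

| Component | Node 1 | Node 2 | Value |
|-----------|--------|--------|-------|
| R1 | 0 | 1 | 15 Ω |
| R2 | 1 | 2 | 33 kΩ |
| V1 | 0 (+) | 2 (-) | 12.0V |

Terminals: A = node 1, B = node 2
Nodal analysis, taking node 2 as the 0 V reference.
Source V1 fixes V_0 = 12 V.
KCL at each unknown node (sum of currents leaving = 0; resistances in Ω):
  Node 1: (V_1 - 12)/15 + (V_1 - 0)/33000 = 0
Collecting terms: 0.0667 × V_1 = 0.8  =>  V_1 = 11.99 V
Power in each resistor, P = (ΔV)²/R:
  P_R1 = (12 - 11.99)²/15 = 0.000001982 W
  P_R2 = (11.99 - 0)²/33000 = 0.00436 W
P_total = P_R1 + P_R2 = 0.004362 W

Final answer: 0.004362 W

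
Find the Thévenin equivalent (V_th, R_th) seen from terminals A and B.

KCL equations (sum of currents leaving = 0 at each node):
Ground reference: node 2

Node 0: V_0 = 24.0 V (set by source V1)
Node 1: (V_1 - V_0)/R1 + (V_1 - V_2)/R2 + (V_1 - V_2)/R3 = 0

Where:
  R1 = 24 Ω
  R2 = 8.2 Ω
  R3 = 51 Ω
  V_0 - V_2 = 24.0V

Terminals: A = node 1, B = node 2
Step 1 — V_th is the open-circuit voltage V_A - V_B (nothing connected across the terminals).
Nodal analysis, taking node 2 as the 0 V reference.
Source V1 fixes V_0 = 24 V.
KCL at each unknown node (sum of currents leaving = 0; resistances in Ω):
  Node 1: (V_1 - 24)/24 + (V_1 - 0)/8.2 + (V_1 - 0)/51 = 0
Collecting terms: 0.1832 × V_1 = 1  =>  V_1 = 5.458 V
V_th = V_1 - V_2 = 5.458 - 0 = 5.458 V
Step 2 — R_th: zero the source — replace V1 by a short circuit (node 2 merges into node 0) — and find the resistance seen between A (node 1) and B (node 0).
Reduce the network between node 1 (A) and node 0 (B) by series/parallel combination:
  Rp1 = R1 ‖ R2 ‖ R3 (parallel, all between nodes 0 and 1) = 1/(1/24 + 1/8.2 + 1/51) = 5.458 Ω
R_th = 5.458 Ω

Final answer: V_th = 5.458 V, R_th = 5.458 Ω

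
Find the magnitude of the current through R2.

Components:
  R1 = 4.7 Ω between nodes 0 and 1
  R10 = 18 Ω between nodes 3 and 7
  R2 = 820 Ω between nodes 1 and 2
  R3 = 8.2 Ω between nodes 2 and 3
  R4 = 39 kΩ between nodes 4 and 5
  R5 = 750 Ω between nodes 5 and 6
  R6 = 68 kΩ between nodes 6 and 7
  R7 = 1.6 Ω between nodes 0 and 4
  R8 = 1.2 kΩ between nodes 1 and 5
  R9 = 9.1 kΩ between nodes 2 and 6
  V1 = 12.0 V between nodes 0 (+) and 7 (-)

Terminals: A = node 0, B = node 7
Nodal analysis, taking node 7 as the 0 V reference.
Source V1 fixes V_0 = 12 V.
KCL at each unknown node (sum of currents leaving = 0; resistances in Ω):
  Node 1: (V_1 - 12)/4.7 + (V_1 - V_2)/820 + (V_1 - V_5)/1200 = 0
  Node 2: (V_2 - V_1)/820 + (V_2 - V_3)/8.2 + (V_2 - V_6)/9100 = 0
  Node 3: (V_3 - V_2)/8.2 + (V_3 - 0)/18 = 0
  Node 4: (V_4 - V_5)/39000 + (V_4 - 12)/1.6 = 0
  Node 5: (V_5 - V_4)/39000 + (V_5 - V_6)/750 + (V_5 - V_1)/1200 = 0
  Node 6: (V_6 - V_5)/750 + (V_6 - 0)/68000 + (V_6 - V_2)/9100 = 0
Collecting terms (coefficients in siemens):
  0.2148·V_1 - 0.00122·V_2 - 0.0008333·V_5 = 2.553
  0.1233·V_2 - 0.00122·V_1 - 0.122·V_3 - 0.0001099·V_6 = 0
  0.1775·V_3 - 0.122·V_2 = 0
  0.625·V_4 - 0.00002564·V_5 = 7.5
  0.002192·V_5 - 0.0008333·V_1 - 0.00002564·V_4 - 0.001333·V_6 = 0
  0.001458·V_6 - 0.0001099·V_2 - 0.001333·V_5 = 0
Solving these 6 simultaneous equations (Gaussian elimination) gives:
  V_1 = 11.93 V, V_2 = 0.3953 V, V_3 = 0.2716 V, V_4 = 12 V
  V_5 = 10.57 V, V_6 = 9.7 V
I_R2 = (V_1 - V_2)/R2 = (11.93 - 0.3953)/820 = 0.01406 A
|I_R2| = 0.01406 A

Final answer: |I_R2| = 0.01406 A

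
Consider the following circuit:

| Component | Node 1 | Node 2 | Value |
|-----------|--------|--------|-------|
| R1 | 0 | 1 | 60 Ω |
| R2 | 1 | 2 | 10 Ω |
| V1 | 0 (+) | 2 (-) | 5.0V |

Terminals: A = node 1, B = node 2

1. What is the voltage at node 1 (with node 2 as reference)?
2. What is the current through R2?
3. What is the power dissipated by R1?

Nodal analysis, taking node 2 as the 0 V reference.
Source V1 fixes V_0 = 5 V.
KCL at each unknown node (sum of currents leaving = 0; resistances in Ω):
  Node 1: (V_1 - 5)/60 + (V_1 - 0)/10 = 0
Collecting terms: 0.1167 × V_1 = 0.08333  =>  V_1 = 0.7143 V
Part 1:
  Read off the nodal solution: V_1 = 0.7143 V
Part 2:
  I_R2 = (V_1 - V_2)/R2 = (0.7143 - 0)/10 = 0.07143 A
  Magnitude: I_R2 = 0.07143 A
Part 3:
  I_R1 = (V_0 - V_1)/R1 = (5 - 0.7143)/60 = 0.07143 A
  P_R1 = I_R1² × R1 = (0.07143)² × 60 = 0.3061 W

Final answers:
1. V_1 = 0.7143 V
2. I_R2 = 0.07143 A
3. P_R1 = 0.3061 W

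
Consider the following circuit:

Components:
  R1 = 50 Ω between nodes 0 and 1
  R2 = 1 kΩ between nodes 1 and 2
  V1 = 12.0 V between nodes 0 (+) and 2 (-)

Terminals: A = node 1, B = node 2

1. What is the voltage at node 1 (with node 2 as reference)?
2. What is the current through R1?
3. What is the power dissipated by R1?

Nodal analysis, taking node 2 as the 0 V reference.
Source V1 fixes V_0 = 12 V.
KCL at each unknown node (sum of currents leaving = 0; resistances in Ω):
  Node 1: (V_1 - 12)/50 + (V_1 - 0)/1000 = 0
Collecting terms: 0.021 × V_1 = 0.24  =>  V_1 = 11.43 V
Part 1:
  Read off the nodal solution: V_1 = 11.43 V
Part 2:
  I_R1 = (V_0 - V_1)/R1 = (12 - 11.43)/50 = 0.01143 A
  Magnitude: I_R1 = 0.01143 A
Part 3:
  I_R1 = (V_0 - V_1)/R1 = (12 - 11.43)/50 = 0.01143 A
  P_R1 = I_R1² × R1 = (0.01143)² × 50 = 0.006531 W

Final answers:
1. V_1 = 11.43 V
2. I_R1 = 0.01143 A
3. P_R1 = 0.006531 W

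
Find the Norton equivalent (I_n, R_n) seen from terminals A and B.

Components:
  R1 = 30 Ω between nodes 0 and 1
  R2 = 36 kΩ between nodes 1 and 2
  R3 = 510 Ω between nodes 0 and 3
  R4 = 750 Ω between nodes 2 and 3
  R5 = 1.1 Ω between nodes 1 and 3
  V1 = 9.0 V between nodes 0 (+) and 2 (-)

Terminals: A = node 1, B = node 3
Find the Thévenin equivalent first; then I_n = V_th/R_th and R_n = R_th.
Step 1 — V_th is the open-circuit voltage V_A - V_B (nothing connected across the terminals).
Nodal analysis, taking node 2 as the 0 V reference.
Source V1 fixes V_0 = 9 V.
KCL at each unknown node (sum of currents leaving = 0; resistances in Ω):
  Node 1: (V_1 - 9)/30 + (V_1 - 0)/36000 + (V_1 - V_3)/1.1 = 0
  Node 3: (V_3 - 9)/510 + (V_3 - 0)/750 + (V_3 - V_1)/1.1 = 0
Collecting terms (coefficients in siemens):
  0.9425·V_1 - 0.9091·V_3 = 0.3
  0.9124·V_3 - 0.9091·V_1 = 0.01765
Determinant D = (0.9425)(0.9124) - (-0.9091)(-0.9091) = 0.03343
V_1 = [(0.3)(0.9124) - (-0.9091)(0.01765)]/D = 8.667 V
V_3 = [(0.9425)(0.01765) - (0.3)(-0.9091)]/D = 8.655 V
V_th = V_1 - V_3 = 8.667 - 8.655 = 0.01195 V
Step 2 — R_th: zero the source — replace V1 by a short circuit (node 2 merges into node 0) — and find the resistance seen between A (node 1) and B (node 3).
Reduce the network between node 1 (A) and node 3 (B) by series/parallel combination:
  Rp1 = R1 ‖ R2 (parallel, both between nodes 0 and 1) = 1/(1/30 + 1/36000) = 29.98 Ω
  Rp2 = R3 ‖ R4 (parallel, both between nodes 0 and 3) = 1/(1/510 + 1/750) = 303.6 Ω
  Rs1 = Rp1 + Rp2 (series, joined only at node 0) = 29.98 + 303.6 = 333.5 Ω
  Rp3 = R5 ‖ Rs1 (parallel, both between nodes 1 and 3) = 1/(1/1.1 + 1/333.5) = 1.096 Ω
R_th = 1.096 Ω
I_n = V_th/R_th = 0.01195/1.096 = 0.0109 A, and R_n = R_th = 1.096 Ω

Final answer: I_n = 0.0109 A, R_n = 1.096 Ω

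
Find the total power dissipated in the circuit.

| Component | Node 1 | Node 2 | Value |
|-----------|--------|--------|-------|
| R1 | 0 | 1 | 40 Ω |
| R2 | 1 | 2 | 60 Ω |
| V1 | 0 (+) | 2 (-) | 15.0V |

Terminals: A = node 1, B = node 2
Nodal analysis, taking node 2 as the 0 V reference.
Source V1 fixes V_0 = 15 V.
KCL at each unknown node (sum of currents leaving = 0; resistances in Ω):
  Node 1: (V_1 - 15)/40 + (V_1 - 0)/60 = 0
Collecting terms: 0.04167 × V_1 = 0.375  =>  V_1 = 9 V
Power in each resistor, P = (ΔV)²/R:
  P_R1 = (15 - 9)²/40 = 0.9 W
  P_R2 = (9 - 0)²/60 = 1.35 W
P_total = P_R1 + P_R2 = 2.25 W

Final answer: 2.25 W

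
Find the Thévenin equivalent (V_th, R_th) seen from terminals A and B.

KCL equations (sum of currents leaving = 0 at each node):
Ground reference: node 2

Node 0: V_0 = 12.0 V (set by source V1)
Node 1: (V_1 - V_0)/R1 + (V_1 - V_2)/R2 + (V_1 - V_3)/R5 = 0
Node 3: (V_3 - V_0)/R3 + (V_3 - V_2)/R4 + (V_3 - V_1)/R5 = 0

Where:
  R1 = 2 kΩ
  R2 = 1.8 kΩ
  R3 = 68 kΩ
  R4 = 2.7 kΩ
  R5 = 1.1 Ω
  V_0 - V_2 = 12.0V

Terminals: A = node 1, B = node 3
Step 1 — V_th is the open-circuit voltage V_A - V_B (nothing connected across the terminals).
Nodal analysis, taking node 2 as the 0 V reference.
Source V1 fixes V_0 = 12 V.
KCL at each unknown node (sum of currents leaving = 0; resistances in Ω):
  Node 1: (V_1 - 12)/2000 + (V_1 - 0)/1800 + (V_1 - V_3)/1.1 = 0
  Node 3: (V_3 - 12)/68000 + (V_3 - 0)/2700 + (V_3 - V_1)/1.1 = 0
Collecting terms (coefficients in siemens):
  0.9101·V_1 - 0.9091·V_3 = 0.006
  0.9095·V_3 - 0.9091·V_1 = 0.0001765
Determinant D = (0.9101)(0.9095) - (-0.9091)(-0.9091) = 0.00131
V_1 = [(0.006)(0.9095) - (-0.9091)(0.0001765)]/D = 4.288 V
V_3 = [(0.9101)(0.0001765) - (0.006)(-0.9091)]/D = 4.286 V
V_th = V_1 - V_3 = 4.288 - 4.286 = 0.001621 V
Step 2 — R_th: zero the source — replace V1 by a short circuit (node 2 merges into node 0) — and find the resistance seen between A (node 1) and B (node 3).
Reduce the network between node 1 (A) and node 3 (B) by series/parallel combination:
  Rp1 = R1 ‖ R2 (parallel, both between nodes 0 and 1) = 1/(1/2000 + 1/1800) = 947.4 Ω
  Rp2 = R3 ‖ R4 (parallel, both between nodes 0 and 3) = 1/(1/68000 + 1/2700) = 2597 Ω
  Rs1 = Rp1 + Rp2 (series, joined only at node 0) = 947.4 + 2597 = 3544 Ω
  Rp3 = R5 ‖ Rs1 (parallel, both between nodes 1 and 3) = 1/(1/1.1 + 1/3544) = 1.1 Ω
R_th = 1.1 Ω

Final answer: V_th = 0.001621 V, R_th = 1.1 Ω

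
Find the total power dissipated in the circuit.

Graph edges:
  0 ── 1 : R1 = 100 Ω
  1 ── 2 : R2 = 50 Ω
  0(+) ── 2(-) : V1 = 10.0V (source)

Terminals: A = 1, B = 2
Nodal analysis, taking node 2 as the 0 V reference.
Source V1 fixes V_0 = 10 V.
KCL at each unknown node (sum of currents leaving = 0; resistances in Ω):
  Node 1: (V_1 - 10)/100 + (V_1 - 0)/50 = 0
Collecting terms: 0.03 × V_1 = 0.1  =>  V_1 = 3.333 V
Power in each resistor, P = (ΔV)²/R:
  P_R1 = (10 - 3.333)²/100 = 0.4444 W
  P_R2 = (3.333 - 0)²/50 = 0.2222 W
P_total = P_R1 + P_R2 = 0.6667 W

Final answer: 0.6667 W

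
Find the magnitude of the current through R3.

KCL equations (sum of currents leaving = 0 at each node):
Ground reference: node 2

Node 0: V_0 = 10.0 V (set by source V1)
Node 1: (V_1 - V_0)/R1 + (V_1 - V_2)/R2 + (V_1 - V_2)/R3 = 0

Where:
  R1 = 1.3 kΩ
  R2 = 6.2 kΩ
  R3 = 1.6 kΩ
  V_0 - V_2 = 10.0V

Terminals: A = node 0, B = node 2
Nodal analysis, taking node 2 as the 0 V reference.
Source V1 fixes V_0 = 10 V.
KCL at each unknown node (sum of currents leaving = 0; resistances in Ω):
  Node 1: (V_1 - 10)/1300 + (V_1 - 0)/6200 + (V_1 - 0)/1600 = 0
Collecting terms: 0.001556 × V_1 = 0.007692  =>  V_1 = 4.945 V
I_R3 = (V_1 - V_2)/R3 = (4.945 - 0)/1600 = 0.003091 A
|I_R3| = 0.003091 A

Final answer: |I_R3| = 0.003091 A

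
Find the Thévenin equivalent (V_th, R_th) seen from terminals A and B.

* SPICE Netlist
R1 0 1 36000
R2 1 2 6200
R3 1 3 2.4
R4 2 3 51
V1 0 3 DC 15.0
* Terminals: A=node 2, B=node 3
Step 1 — V_th is the open-circuit voltage V_A - V_B (nothing connected across the terminals).
Nodal analysis, taking node 3 as the 0 V reference.
Source V1 fixes V_0 = 15 V.
KCL at each unknown node (sum of currents leaving = 0; resistances in Ω):
  Node 1: (V_1 - 15)/36000 + (V_1 - V_2)/6200 + (V_1 - 0)/2.4 = 0
  Node 2: (V_2 - V_1)/6200 + (V_2 - 0)/51 = 0
Collecting terms (coefficients in siemens):
  0.4169·V_1 - 0.0001613·V_2 = 0.0004167
  0.01977·V_2 - 0.0001613·V_1 = 0
Determinant D = (0.4169)(0.01977) - (-0.0001613)(-0.0001613) = 0.008241
V_1 = [(0.0004167)(0.01977) - (-0.0001613)(0)]/D = 0.0009995 V
V_2 = [(0.4169)(0) - (0.0004167)(-0.0001613)]/D = 0.000008155 V
V_th = V_2 - V_3 = 0.000008155 - 0 = 0.000008155 V
Step 2 — R_th: zero the source — replace V1 by a short circuit (node 3 merges into node 0) — and find the resistance seen between A (node 2) and B (node 0).
Reduce the network between node 2 (A) and node 0 (B) by series/parallel combination:
  Rp1 = R1 ‖ R3 (parallel, both between nodes 0 and 1) = 1/(1/36000 + 1/2.4) = 2.4 Ω
  Rs1 = R2 + Rp1 (series, joined only at node 1) = 6200 + 2.4 = 6202 Ω
  Rp2 = R4 ‖ Rs1 (parallel, both between nodes 0 and 2) = 1/(1/51 + 1/6202) = 50.58 Ω
R_th = 50.58 Ω

Final answer: V_th = 8.155e-06 V, R_th = 50.58 Ω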